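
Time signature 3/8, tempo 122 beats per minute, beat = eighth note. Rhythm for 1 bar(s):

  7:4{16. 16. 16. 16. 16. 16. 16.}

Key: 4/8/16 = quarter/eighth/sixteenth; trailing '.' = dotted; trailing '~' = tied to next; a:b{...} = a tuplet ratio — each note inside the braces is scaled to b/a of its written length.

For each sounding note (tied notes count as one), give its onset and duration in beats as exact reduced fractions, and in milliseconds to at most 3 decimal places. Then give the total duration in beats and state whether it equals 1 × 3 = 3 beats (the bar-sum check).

1) 0.0ms=0b +210.773ms=3/7b
2) 210.773ms=3/7b +210.773ms=3/7b
3) 421.546ms=6/7b +210.773ms=3/7b
4) 632.319ms=9/7b +210.773ms=3/7b
5) 843.091ms=12/7b +210.773ms=3/7b
6) 1053.864ms=15/7b +210.773ms=3/7b
7) 1264.637ms=18/7b +210.773ms=3/7b
Σ=3b of 3 (122bpm 3/8) — PASS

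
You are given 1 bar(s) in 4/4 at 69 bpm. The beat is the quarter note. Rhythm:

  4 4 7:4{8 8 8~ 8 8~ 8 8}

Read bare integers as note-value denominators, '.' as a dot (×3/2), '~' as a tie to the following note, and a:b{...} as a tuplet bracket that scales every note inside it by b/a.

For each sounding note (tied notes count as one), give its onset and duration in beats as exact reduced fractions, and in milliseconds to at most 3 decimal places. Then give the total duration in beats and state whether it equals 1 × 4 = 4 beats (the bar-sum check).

1) 0.0ms=0b +869.565ms=1b
2) 869.565ms=1b +869.565ms=1b
3) 1739.13ms=2b +248.447ms=2/7b
4) 1987.578ms=16/7b +248.447ms=2/7b
5) 2236.025ms=18/7b +496.894ms=4/7b
6) 2732.919ms=22/7b +496.894ms=4/7b
7) 3229.814ms=26/7b +248.447ms=2/7b
Σ=4b of 4 (69bpm 4/4) — PASS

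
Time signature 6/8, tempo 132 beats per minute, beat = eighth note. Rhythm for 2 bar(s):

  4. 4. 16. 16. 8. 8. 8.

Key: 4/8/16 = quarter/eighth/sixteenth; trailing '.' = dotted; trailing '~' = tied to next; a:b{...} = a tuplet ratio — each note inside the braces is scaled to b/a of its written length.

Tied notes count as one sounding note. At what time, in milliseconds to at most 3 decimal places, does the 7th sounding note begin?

note 7 onset = 21/2b = 4772.727ms

1. 0.0ms @ 0 + 1363.636ms (3)
2. 1363.636ms @ 3 + 1363.636ms (3)
3. 2727.273ms @ 6 + 340.909ms (3/4)
4. 3068.182ms @ 27/4 + 340.909ms (3/4)
5. 3409.091ms @ 15/2 + 681.818ms (3/2)
6. 4090.909ms @ 9 + 681.818ms (3/2)
7. 4772.727ms @ 21/2 + 681.818ms (3/2)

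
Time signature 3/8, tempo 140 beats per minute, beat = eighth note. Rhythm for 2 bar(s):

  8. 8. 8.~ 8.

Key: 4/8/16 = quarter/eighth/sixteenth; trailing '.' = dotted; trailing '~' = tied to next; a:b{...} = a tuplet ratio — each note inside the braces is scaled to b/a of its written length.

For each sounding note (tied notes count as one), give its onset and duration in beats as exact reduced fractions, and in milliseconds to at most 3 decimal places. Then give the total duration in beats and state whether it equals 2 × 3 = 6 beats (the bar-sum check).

1) 0.0ms=0b +642.857ms=3/2b
2) 642.857ms=3/2b +642.857ms=3/2b
3) 1285.714ms=3b +1285.714ms=3b
Σ=6b of 6 (140bpm 3/8) — PASS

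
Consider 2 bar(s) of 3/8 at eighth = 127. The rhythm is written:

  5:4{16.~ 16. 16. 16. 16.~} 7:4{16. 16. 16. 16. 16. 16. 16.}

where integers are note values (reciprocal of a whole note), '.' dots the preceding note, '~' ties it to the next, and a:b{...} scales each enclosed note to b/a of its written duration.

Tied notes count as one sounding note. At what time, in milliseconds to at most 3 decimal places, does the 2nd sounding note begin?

note 2 onset = 6/5b = 566.929ms

1. 0.0ms @ 0 + 566.929ms (6/5)
2. 566.929ms @ 6/5 + 283.465ms (3/5)
3. 850.394ms @ 9/5 + 283.465ms (3/5)
4. 1133.858ms @ 12/5 + 485.939ms (36/35)
5. 1619.798ms @ 24/7 + 202.475ms (3/7)
6. 1822.272ms @ 27/7 + 202.475ms (3/7)
7. 2024.747ms @ 30/7 + 202.475ms (3/7)
8. 2227.222ms @ 33/7 + 202.475ms (3/7)
9. 2429.696ms @ 36/7 + 202.475ms (3/7)
10. 2632.171ms @ 39/7 + 202.475ms (3/7)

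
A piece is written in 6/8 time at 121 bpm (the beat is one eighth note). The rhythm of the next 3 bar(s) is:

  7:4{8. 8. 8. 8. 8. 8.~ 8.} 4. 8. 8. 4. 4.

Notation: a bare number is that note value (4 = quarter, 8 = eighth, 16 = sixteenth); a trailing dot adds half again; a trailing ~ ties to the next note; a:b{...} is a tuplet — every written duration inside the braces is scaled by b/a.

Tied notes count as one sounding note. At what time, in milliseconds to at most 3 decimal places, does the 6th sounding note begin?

note 6 onset = 30/7b = 2125.148ms

1. 0.0ms @ 0 + 425.03ms (6/7)
2. 425.03ms @ 6/7 + 425.03ms (6/7)
3. 850.059ms @ 12/7 + 425.03ms (6/7)
4. 1275.089ms @ 18/7 + 425.03ms (6/7)
5. 1700.118ms @ 24/7 + 425.03ms (6/7)
6. 2125.148ms @ 30/7 + 850.059ms (12/7)
7. 2975.207ms @ 6 + 1487.603ms (3)
8. 4462.81ms @ 9 + 743.802ms (3/2)
9. 5206.612ms @ 21/2 + 743.802ms (3/2)
10. 5950.413ms @ 12 + 1487.603ms (3)
11. 7438.017ms @ 15 + 1487.603ms (3)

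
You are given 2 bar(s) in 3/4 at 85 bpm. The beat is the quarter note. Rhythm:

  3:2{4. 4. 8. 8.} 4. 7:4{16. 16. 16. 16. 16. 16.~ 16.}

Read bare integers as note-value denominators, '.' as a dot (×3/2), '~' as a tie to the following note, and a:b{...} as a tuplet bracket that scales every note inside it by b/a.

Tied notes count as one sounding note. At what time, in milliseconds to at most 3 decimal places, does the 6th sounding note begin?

note 6 onset = 9/2b = 3176.471ms

1. 0.0ms @ 0 + 705.882ms (1)
2. 705.882ms @ 1 + 705.882ms (1)
3. 1411.765ms @ 2 + 352.941ms (1/2)
4. 1764.706ms @ 5/2 + 352.941ms (1/2)
5. 2117.647ms @ 3 + 1058.824ms (3/2)
6. 3176.471ms @ 9/2 + 151.261ms (3/14)
7. 3327.731ms @ 33/7 + 151.261ms (3/14)
8. 3478.992ms @ 69/14 + 151.261ms (3/14)
9. 3630.252ms @ 36/7 + 151.261ms (3/14)
10. 3781.513ms @ 75/14 + 151.261ms (3/14)
11. 3932.773ms @ 39/7 + 302.521ms (3/7)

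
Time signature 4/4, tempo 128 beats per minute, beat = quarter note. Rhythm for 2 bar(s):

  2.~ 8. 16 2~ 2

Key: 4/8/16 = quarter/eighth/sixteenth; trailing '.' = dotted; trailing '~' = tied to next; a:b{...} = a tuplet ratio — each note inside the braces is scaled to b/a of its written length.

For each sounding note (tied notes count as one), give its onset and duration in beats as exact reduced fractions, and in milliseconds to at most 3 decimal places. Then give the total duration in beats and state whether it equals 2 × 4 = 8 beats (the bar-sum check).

1) 0.0ms=0b +1757.812ms=15/4b
2) 1757.812ms=15/4b +117.188ms=1/4b
3) 1875.0ms=4b +1875.0ms=4b
Σ=8b of 8 (128bpm 4/4) — PASS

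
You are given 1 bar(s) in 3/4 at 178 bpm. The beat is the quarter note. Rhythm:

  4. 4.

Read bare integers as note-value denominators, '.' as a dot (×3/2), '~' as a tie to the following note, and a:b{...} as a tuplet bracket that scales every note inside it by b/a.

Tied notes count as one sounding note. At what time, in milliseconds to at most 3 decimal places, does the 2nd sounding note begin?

1. 0.0ms @ 0 + 505.618ms (3/2)
2. 505.618ms @ 3/2 + 505.618ms (3/2)

note 2 onset = 3/2b = 505.618ms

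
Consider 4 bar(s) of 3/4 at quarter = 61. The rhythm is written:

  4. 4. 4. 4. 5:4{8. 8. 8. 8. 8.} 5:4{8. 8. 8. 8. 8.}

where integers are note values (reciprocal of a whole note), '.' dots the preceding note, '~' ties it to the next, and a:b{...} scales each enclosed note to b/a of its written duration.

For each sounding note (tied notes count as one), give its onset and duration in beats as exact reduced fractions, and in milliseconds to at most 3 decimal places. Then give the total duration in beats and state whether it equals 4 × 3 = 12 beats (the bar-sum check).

1) 0.0ms=0b +1475.41ms=3/2b
2) 1475.41ms=3/2b +1475.41ms=3/2b
3) 2950.82ms=3b +1475.41ms=3/2b
4) 4426.23ms=9/2b +1475.41ms=3/2b
5) 5901.639ms=6b +590.164ms=3/5b
6) 6491.803ms=33/5b +590.164ms=3/5b
7) 7081.967ms=36/5b +590.164ms=3/5b
8) 7672.131ms=39/5b +590.164ms=3/5b
9) 8262.295ms=42/5b +590.164ms=3/5b
10) 8852.459ms=9b +590.164ms=3/5b
11) 9442.623ms=48/5b +590.164ms=3/5b
12) 10032.787ms=51/5b +590.164ms=3/5b
13) 10622.951ms=54/5b +590.164ms=3/5b
14) 11213.115ms=57/5b +590.164ms=3/5b
Σ=12b of 12 (61bpm 3/4) — PASS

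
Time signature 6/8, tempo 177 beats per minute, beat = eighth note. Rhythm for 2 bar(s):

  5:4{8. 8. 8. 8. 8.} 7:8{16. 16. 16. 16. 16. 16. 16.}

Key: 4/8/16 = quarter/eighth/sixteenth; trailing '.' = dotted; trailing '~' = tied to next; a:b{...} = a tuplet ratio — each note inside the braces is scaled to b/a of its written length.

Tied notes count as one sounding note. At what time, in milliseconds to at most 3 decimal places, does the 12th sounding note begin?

1. 0.0ms @ 0 + 406.78ms (6/5)
2. 406.78ms @ 6/5 + 406.78ms (6/5)
3. 813.559ms @ 12/5 + 406.78ms (6/5)
4. 1220.339ms @ 18/5 + 406.78ms (6/5)
5. 1627.119ms @ 24/5 + 406.78ms (6/5)
6. 2033.898ms @ 6 + 290.557ms (6/7)
7. 2324.455ms @ 48/7 + 290.557ms (6/7)
8. 2615.012ms @ 54/7 + 290.557ms (6/7)
9. 2905.569ms @ 60/7 + 290.557ms (6/7)
10. 3196.126ms @ 66/7 + 290.557ms (6/7)
11. 3486.683ms @ 72/7 + 290.557ms (6/7)
12. 3777.24ms @ 78/7 + 290.557ms (6/7)

note 12 onset = 78/7b = 3777.24ms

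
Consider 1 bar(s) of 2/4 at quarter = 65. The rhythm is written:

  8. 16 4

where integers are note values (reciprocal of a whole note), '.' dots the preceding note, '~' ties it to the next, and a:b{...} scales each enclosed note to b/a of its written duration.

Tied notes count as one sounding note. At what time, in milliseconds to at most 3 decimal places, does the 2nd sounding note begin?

1. 0.0ms @ 0 + 692.308ms (3/4)
2. 692.308ms @ 3/4 + 230.769ms (1/4)
3. 923.077ms @ 1 + 923.077ms (1)

note 2 onset = 3/4b = 692.308ms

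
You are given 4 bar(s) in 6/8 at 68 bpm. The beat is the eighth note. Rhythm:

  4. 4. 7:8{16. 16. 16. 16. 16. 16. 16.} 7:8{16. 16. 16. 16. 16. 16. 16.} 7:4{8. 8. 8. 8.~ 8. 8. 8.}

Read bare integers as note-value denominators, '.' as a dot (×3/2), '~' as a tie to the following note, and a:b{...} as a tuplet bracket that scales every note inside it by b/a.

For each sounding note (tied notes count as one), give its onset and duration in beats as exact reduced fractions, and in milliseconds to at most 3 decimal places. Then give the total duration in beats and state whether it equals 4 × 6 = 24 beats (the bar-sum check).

1) 0.0ms=0b +2647.059ms=3b
2) 2647.059ms=3b +2647.059ms=3b
3) 5294.118ms=6b +756.303ms=6/7b
4) 6050.42ms=48/7b +756.303ms=6/7b
5) 6806.723ms=54/7b +756.303ms=6/7b
6) 7563.025ms=60/7b +756.303ms=6/7b
7) 8319.328ms=66/7b +756.303ms=6/7b
8) 9075.63ms=72/7b +756.303ms=6/7b
9) 9831.933ms=78/7b +756.303ms=6/7b
10) 10588.235ms=12b +756.303ms=6/7b
11) 11344.538ms=90/7b +756.303ms=6/7b
12) 12100.84ms=96/7b +756.303ms=6/7b
13) 12857.143ms=102/7b +756.303ms=6/7b
14) 13613.445ms=108/7b +756.303ms=6/7b
15) 14369.748ms=114/7b +756.303ms=6/7b
16) 15126.05ms=120/7b +756.303ms=6/7b
17) 15882.353ms=18b +756.303ms=6/7b
18) 16638.655ms=132/7b +756.303ms=6/7b
19) 17394.958ms=138/7b +756.303ms=6/7b
20) 18151.261ms=144/7b +1512.605ms=12/7b
21) 19663.866ms=156/7b +756.303ms=6/7b
22) 20420.168ms=162/7b +756.303ms=6/7b
Σ=24b of 24 (68bpm 6/8) — PASS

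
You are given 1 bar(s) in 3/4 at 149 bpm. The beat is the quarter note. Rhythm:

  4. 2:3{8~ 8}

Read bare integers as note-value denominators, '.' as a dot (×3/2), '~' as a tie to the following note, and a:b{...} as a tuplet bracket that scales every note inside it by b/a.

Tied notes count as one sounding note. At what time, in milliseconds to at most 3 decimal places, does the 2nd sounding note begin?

note 2 onset = 3/2b = 604.027ms

1. 0.0ms @ 0 + 604.027ms (3/2)
2. 604.027ms @ 3/2 + 604.027ms (3/2)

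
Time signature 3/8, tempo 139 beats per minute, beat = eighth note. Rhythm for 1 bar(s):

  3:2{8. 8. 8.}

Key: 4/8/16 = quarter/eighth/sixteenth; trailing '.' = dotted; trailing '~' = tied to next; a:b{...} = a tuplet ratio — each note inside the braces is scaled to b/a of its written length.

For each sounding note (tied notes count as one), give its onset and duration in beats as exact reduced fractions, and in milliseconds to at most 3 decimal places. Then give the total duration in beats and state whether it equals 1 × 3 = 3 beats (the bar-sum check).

1) 0.0ms=0b +431.655ms=1b
2) 431.655ms=1b +431.655ms=1b
3) 863.309ms=2b +431.655ms=1b
Σ=3b of 3 (139bpm 3/8) — PASS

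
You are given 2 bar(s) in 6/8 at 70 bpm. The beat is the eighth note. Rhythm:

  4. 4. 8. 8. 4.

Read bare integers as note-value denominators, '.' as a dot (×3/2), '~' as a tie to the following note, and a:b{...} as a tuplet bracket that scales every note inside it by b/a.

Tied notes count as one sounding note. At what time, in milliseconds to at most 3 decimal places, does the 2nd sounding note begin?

note 2 onset = 3b = 2571.429ms

1. 0.0ms @ 0 + 2571.429ms (3)
2. 2571.429ms @ 3 + 2571.429ms (3)
3. 5142.857ms @ 6 + 1285.714ms (3/2)
4. 6428.571ms @ 15/2 + 1285.714ms (3/2)
5. 7714.286ms @ 9 + 2571.429ms (3)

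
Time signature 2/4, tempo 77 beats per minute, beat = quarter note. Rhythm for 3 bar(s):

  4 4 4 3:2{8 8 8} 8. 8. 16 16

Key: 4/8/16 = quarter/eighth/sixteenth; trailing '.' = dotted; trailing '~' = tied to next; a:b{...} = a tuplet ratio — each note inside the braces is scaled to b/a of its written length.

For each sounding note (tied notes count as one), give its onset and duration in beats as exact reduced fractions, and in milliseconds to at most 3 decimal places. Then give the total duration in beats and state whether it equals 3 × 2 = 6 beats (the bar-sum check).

1) 0.0ms=0b +779.221ms=1b
2) 779.221ms=1b +779.221ms=1b
3) 1558.442ms=2b +779.221ms=1b
4) 2337.662ms=3b +259.74ms=1/3b
5) 2597.403ms=10/3b +259.74ms=1/3b
6) 2857.143ms=11/3b +259.74ms=1/3b
7) 3116.883ms=4b +584.416ms=3/4b
8) 3701.299ms=19/4b +584.416ms=3/4b
9) 4285.714ms=11/2b +194.805ms=1/4b
10) 4480.519ms=23/4b +194.805ms=1/4b
Σ=6b of 6 (77bpm 2/4) — PASS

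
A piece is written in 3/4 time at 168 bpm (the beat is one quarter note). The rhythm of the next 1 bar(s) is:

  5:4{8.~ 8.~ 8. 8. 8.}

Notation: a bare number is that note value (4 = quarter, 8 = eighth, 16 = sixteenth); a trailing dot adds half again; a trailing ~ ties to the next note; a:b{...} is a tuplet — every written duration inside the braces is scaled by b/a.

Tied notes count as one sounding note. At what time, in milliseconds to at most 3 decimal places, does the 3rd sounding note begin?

note 3 onset = 12/5b = 857.143ms

1. 0.0ms @ 0 + 642.857ms (9/5)
2. 642.857ms @ 9/5 + 214.286ms (3/5)
3. 857.143ms @ 12/5 + 214.286ms (3/5)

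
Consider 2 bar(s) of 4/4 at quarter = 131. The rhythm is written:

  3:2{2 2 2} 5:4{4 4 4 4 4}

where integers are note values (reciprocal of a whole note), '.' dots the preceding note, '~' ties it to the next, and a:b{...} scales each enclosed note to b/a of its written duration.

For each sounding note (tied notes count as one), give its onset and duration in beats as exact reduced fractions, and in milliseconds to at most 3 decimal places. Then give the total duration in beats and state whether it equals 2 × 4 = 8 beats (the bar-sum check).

1) 0.0ms=0b +610.687ms=4/3b
2) 610.687ms=4/3b +610.687ms=4/3b
3) 1221.374ms=8/3b +610.687ms=4/3b
4) 1832.061ms=4b +366.412ms=4/5b
5) 2198.473ms=24/5b +366.412ms=4/5b
6) 2564.885ms=28/5b +366.412ms=4/5b
7) 2931.298ms=32/5b +366.412ms=4/5b
8) 3297.71ms=36/5b +366.412ms=4/5b
Σ=8b of 8 (131bpm 4/4) — PASS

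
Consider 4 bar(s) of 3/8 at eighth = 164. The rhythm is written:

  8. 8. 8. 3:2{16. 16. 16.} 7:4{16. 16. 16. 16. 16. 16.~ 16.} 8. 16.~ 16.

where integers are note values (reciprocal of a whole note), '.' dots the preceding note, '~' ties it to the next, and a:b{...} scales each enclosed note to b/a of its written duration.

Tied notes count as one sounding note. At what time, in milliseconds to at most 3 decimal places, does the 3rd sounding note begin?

note 3 onset = 3b = 1097.561ms

1. 0.0ms @ 0 + 548.78ms (3/2)
2. 548.78ms @ 3/2 + 548.78ms (3/2)
3. 1097.561ms @ 3 + 548.78ms (3/2)
4. 1646.341ms @ 9/2 + 182.927ms (1/2)
5. 1829.268ms @ 5 + 182.927ms (1/2)
6. 2012.195ms @ 11/2 + 182.927ms (1/2)
7. 2195.122ms @ 6 + 156.794ms (3/7)
8. 2351.916ms @ 45/7 + 156.794ms (3/7)
9. 2508.711ms @ 48/7 + 156.794ms (3/7)
10. 2665.505ms @ 51/7 + 156.794ms (3/7)
11. 2822.3ms @ 54/7 + 156.794ms (3/7)
12. 2979.094ms @ 57/7 + 313.589ms (6/7)
13. 3292.683ms @ 9 + 548.78ms (3/2)
14. 3841.463ms @ 21/2 + 548.78ms (3/2)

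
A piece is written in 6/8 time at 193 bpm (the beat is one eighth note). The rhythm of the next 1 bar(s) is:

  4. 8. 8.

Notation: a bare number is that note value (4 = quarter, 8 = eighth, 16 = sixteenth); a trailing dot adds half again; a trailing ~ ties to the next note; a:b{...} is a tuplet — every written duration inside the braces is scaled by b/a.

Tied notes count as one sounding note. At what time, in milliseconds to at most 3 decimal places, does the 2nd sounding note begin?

1. 0.0ms @ 0 + 932.642ms (3)
2. 932.642ms @ 3 + 466.321ms (3/2)
3. 1398.964ms @ 9/2 + 466.321ms (3/2)

note 2 onset = 3b = 932.642ms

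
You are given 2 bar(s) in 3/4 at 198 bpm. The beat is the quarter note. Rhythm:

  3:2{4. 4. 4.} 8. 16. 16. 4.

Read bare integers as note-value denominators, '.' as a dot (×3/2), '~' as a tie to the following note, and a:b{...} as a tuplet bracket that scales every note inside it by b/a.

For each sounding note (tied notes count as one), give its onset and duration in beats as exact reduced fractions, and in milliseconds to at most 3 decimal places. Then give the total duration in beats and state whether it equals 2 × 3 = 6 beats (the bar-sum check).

1) 0.0ms=0b +303.03ms=1b
2) 303.03ms=1b +303.03ms=1b
3) 606.061ms=2b +303.03ms=1b
4) 909.091ms=3b +227.273ms=3/4b
5) 1136.364ms=15/4b +113.636ms=3/8b
6) 1250.0ms=33/8b +113.636ms=3/8b
7) 1363.636ms=9/2b +454.545ms=3/2b
Σ=6b of 6 (198bpm 3/4) — PASS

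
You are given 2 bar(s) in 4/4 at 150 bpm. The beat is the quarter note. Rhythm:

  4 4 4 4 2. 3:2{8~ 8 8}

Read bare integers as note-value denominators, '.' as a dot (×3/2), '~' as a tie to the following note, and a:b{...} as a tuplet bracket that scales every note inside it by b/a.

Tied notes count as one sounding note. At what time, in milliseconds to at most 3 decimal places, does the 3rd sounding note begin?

note 3 onset = 2b = 800.0ms

1. 0.0ms @ 0 + 400.0ms (1)
2. 400.0ms @ 1 + 400.0ms (1)
3. 800.0ms @ 2 + 400.0ms (1)
4. 1200.0ms @ 3 + 400.0ms (1)
5. 1600.0ms @ 4 + 1200.0ms (3)
6. 2800.0ms @ 7 + 266.667ms (2/3)
7. 3066.667ms @ 23/3 + 133.333ms (1/3)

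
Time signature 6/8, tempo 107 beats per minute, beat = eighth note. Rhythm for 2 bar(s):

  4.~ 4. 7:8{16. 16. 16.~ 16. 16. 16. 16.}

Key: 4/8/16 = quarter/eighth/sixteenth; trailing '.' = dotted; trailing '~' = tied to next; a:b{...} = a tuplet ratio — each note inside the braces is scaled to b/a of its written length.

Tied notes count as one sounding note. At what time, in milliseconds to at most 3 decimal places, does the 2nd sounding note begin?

1. 0.0ms @ 0 + 3364.486ms (6)
2. 3364.486ms @ 6 + 480.641ms (6/7)
3. 3845.127ms @ 48/7 + 480.641ms (6/7)
4. 4325.768ms @ 54/7 + 961.282ms (12/7)
5. 5287.049ms @ 66/7 + 480.641ms (6/7)
6. 5767.69ms @ 72/7 + 480.641ms (6/7)
7. 6248.331ms @ 78/7 + 480.641ms (6/7)

note 2 onset = 6b = 3364.486ms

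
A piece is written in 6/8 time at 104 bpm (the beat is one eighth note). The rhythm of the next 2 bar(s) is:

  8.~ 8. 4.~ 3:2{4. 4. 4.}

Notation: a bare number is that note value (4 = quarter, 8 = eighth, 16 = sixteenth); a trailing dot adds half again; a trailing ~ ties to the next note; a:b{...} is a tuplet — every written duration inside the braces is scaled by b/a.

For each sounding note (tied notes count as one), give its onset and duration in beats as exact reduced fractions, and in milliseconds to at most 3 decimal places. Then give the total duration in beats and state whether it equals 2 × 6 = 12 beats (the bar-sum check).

1) 0.0ms=0b +1730.769ms=3b
2) 1730.769ms=3b +2884.615ms=5b
3) 4615.385ms=8b +1153.846ms=2b
4) 5769.231ms=10b +1153.846ms=2b
Σ=12b of 12 (104bpm 6/8) — PASS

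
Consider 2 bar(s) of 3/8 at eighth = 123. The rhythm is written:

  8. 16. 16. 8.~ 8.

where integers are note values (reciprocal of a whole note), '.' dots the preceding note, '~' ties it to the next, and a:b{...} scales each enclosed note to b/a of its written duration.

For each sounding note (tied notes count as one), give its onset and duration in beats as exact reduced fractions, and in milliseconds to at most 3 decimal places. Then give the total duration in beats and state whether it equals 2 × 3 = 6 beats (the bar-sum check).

1) 0.0ms=0b +731.707ms=3/2b
2) 731.707ms=3/2b +365.854ms=3/4b
3) 1097.561ms=9/4b +365.854ms=3/4b
4) 1463.415ms=3b +1463.415ms=3b
Σ=6b of 6 (123bpm 3/8) — PASS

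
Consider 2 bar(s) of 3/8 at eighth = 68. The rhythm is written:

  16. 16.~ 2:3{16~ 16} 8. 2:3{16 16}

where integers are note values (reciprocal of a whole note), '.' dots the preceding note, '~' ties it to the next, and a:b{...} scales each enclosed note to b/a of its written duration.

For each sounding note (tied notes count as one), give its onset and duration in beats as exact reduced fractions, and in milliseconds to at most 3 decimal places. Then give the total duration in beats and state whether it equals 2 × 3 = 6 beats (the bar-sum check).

1) 0.0ms=0b +661.765ms=3/4b
2) 661.765ms=3/4b +1985.294ms=9/4b
3) 2647.059ms=3b +1323.529ms=3/2b
4) 3970.588ms=9/2b +661.765ms=3/4b
5) 4632.353ms=21/4b +661.765ms=3/4b
Σ=6b of 6 (68bpm 3/8) — PASS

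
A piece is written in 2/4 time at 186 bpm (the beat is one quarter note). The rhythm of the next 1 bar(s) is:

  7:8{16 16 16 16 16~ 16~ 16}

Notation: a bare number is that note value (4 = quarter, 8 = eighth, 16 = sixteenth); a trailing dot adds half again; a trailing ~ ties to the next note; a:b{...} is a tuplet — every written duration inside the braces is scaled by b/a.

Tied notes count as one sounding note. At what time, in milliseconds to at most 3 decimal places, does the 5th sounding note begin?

note 5 onset = 8/7b = 368.664ms

1. 0.0ms @ 0 + 92.166ms (2/7)
2. 92.166ms @ 2/7 + 92.166ms (2/7)
3. 184.332ms @ 4/7 + 92.166ms (2/7)
4. 276.498ms @ 6/7 + 92.166ms (2/7)
5. 368.664ms @ 8/7 + 276.498ms (6/7)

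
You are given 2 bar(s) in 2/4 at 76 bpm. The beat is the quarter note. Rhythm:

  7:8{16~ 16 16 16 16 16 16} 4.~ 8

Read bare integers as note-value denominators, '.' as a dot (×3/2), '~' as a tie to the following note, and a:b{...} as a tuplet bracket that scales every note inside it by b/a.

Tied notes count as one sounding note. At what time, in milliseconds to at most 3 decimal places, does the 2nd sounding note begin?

1. 0.0ms @ 0 + 451.128ms (4/7)
2. 451.128ms @ 4/7 + 225.564ms (2/7)
3. 676.692ms @ 6/7 + 225.564ms (2/7)
4. 902.256ms @ 8/7 + 225.564ms (2/7)
5. 1127.82ms @ 10/7 + 225.564ms (2/7)
6. 1353.383ms @ 12/7 + 225.564ms (2/7)
7. 1578.947ms @ 2 + 1578.947ms (2)

note 2 onset = 4/7b = 451.128ms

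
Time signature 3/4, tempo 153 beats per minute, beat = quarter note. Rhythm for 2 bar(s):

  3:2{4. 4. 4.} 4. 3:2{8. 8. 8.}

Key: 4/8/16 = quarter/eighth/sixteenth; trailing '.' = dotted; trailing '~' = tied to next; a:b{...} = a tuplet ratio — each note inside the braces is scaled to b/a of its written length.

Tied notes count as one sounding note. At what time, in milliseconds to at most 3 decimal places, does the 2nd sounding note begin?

note 2 onset = 1b = 392.157ms

1. 0.0ms @ 0 + 392.157ms (1)
2. 392.157ms @ 1 + 392.157ms (1)
3. 784.314ms @ 2 + 392.157ms (1)
4. 1176.471ms @ 3 + 588.235ms (3/2)
5. 1764.706ms @ 9/2 + 196.078ms (1/2)
6. 1960.784ms @ 5 + 196.078ms (1/2)
7. 2156.863ms @ 11/2 + 196.078ms (1/2)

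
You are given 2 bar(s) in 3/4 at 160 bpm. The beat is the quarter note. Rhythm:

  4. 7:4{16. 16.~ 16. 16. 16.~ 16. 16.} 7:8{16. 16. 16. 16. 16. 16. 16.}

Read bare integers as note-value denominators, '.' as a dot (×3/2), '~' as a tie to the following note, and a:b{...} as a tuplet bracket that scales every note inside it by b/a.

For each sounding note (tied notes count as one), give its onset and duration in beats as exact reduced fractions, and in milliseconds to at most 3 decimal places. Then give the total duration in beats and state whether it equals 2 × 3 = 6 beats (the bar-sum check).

1) 0.0ms=0b +562.5ms=3/2b
2) 562.5ms=3/2b +80.357ms=3/14b
3) 642.857ms=12/7b +160.714ms=3/7b
4) 803.571ms=15/7b +80.357ms=3/14b
5) 883.929ms=33/14b +160.714ms=3/7b
6) 1044.643ms=39/14b +80.357ms=3/14b
7) 1125.0ms=3b +160.714ms=3/7b
8) 1285.714ms=24/7b +160.714ms=3/7b
9) 1446.429ms=27/7b +160.714ms=3/7b
10) 1607.143ms=30/7b +160.714ms=3/7b
11) 1767.857ms=33/7b +160.714ms=3/7b
12) 1928.571ms=36/7b +160.714ms=3/7b
13) 2089.286ms=39/7b +160.714ms=3/7b
Σ=6b of 6 (160bpm 3/4) — PASS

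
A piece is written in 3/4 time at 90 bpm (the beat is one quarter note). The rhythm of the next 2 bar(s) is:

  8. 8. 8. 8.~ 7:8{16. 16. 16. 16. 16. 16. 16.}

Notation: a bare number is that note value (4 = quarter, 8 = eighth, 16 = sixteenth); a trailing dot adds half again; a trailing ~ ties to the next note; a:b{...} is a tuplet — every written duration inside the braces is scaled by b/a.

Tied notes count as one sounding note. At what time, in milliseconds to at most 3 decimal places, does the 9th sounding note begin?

note 9 onset = 36/7b = 3428.571ms

1. 0.0ms @ 0 + 500.0ms (3/4)
2. 500.0ms @ 3/4 + 500.0ms (3/4)
3. 1000.0ms @ 3/2 + 500.0ms (3/4)
4. 1500.0ms @ 9/4 + 785.714ms (33/28)
5. 2285.714ms @ 24/7 + 285.714ms (3/7)
6. 2571.429ms @ 27/7 + 285.714ms (3/7)
7. 2857.143ms @ 30/7 + 285.714ms (3/7)
8. 3142.857ms @ 33/7 + 285.714ms (3/7)
9. 3428.571ms @ 36/7 + 285.714ms (3/7)
10. 3714.286ms @ 39/7 + 285.714ms (3/7)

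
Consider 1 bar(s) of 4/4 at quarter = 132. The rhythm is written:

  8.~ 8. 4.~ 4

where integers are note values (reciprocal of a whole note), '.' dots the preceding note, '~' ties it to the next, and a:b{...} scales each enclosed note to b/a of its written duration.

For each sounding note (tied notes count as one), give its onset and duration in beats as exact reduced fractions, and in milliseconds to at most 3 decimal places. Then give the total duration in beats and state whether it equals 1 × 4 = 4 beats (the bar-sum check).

1) 0.0ms=0b +681.818ms=3/2b
2) 681.818ms=3/2b +1136.364ms=5/2b
Σ=4b of 4 (132bpm 4/4) — PASS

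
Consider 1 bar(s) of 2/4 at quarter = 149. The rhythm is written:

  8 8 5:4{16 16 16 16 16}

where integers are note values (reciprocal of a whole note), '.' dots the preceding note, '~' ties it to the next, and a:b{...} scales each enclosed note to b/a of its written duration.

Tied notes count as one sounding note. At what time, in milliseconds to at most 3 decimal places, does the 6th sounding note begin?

1. 0.0ms @ 0 + 201.342ms (1/2)
2. 201.342ms @ 1/2 + 201.342ms (1/2)
3. 402.685ms @ 1 + 80.537ms (1/5)
4. 483.221ms @ 6/5 + 80.537ms (1/5)
5. 563.758ms @ 7/5 + 80.537ms (1/5)
6. 644.295ms @ 8/5 + 80.537ms (1/5)
7. 724.832ms @ 9/5 + 80.537ms (1/5)

note 6 onset = 8/5b = 644.295ms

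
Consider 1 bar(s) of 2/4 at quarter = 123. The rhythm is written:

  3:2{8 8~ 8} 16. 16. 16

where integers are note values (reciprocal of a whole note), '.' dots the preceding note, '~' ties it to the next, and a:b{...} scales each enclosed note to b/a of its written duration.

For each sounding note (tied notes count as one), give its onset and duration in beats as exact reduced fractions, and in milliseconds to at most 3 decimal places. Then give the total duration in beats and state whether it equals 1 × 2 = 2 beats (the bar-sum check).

1) 0.0ms=0b +162.602ms=1/3b
2) 162.602ms=1/3b +325.203ms=2/3b
3) 487.805ms=1b +182.927ms=3/8b
4) 670.732ms=11/8b +182.927ms=3/8b
5) 853.659ms=7/4b +121.951ms=1/4b
Σ=2b of 2 (123bpm 2/4) — PASS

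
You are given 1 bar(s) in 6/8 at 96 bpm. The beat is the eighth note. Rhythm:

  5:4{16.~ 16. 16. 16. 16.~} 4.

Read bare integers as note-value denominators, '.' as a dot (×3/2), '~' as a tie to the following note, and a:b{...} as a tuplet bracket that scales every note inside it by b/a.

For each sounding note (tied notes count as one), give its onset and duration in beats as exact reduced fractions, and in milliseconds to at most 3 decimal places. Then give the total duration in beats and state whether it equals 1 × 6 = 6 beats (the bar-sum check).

1) 0.0ms=0b +750.0ms=6/5b
2) 750.0ms=6/5b +375.0ms=3/5b
3) 1125.0ms=9/5b +375.0ms=3/5b
4) 1500.0ms=12/5b +2250.0ms=18/5b
Σ=6b of 6 (96bpm 6/8) — PASS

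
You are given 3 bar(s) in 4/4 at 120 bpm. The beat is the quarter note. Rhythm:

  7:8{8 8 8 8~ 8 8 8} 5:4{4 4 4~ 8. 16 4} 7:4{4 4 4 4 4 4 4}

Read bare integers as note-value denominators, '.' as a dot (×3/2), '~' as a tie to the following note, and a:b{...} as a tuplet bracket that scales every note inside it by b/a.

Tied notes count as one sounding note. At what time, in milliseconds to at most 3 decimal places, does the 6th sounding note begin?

1. 0.0ms @ 0 + 285.714ms (4/7)
2. 285.714ms @ 4/7 + 285.714ms (4/7)
3. 571.429ms @ 8/7 + 285.714ms (4/7)
4. 857.143ms @ 12/7 + 571.429ms (8/7)
5. 1428.571ms @ 20/7 + 285.714ms (4/7)
6. 1714.286ms @ 24/7 + 285.714ms (4/7)
7. 2000.0ms @ 4 + 400.0ms (4/5)
8. 2400.0ms @ 24/5 + 400.0ms (4/5)
9. 2800.0ms @ 28/5 + 700.0ms (7/5)
10. 3500.0ms @ 7 + 100.0ms (1/5)
11. 3600.0ms @ 36/5 + 400.0ms (4/5)
12. 4000.0ms @ 8 + 285.714ms (4/7)
13. 4285.714ms @ 60/7 + 285.714ms (4/7)
14. 4571.429ms @ 64/7 + 285.714ms (4/7)
15. 4857.143ms @ 68/7 + 285.714ms (4/7)
16. 5142.857ms @ 72/7 + 285.714ms (4/7)
17. 5428.571ms @ 76/7 + 285.714ms (4/7)
18. 5714.286ms @ 80/7 + 285.714ms (4/7)

note 6 onset = 24/7b = 1714.286ms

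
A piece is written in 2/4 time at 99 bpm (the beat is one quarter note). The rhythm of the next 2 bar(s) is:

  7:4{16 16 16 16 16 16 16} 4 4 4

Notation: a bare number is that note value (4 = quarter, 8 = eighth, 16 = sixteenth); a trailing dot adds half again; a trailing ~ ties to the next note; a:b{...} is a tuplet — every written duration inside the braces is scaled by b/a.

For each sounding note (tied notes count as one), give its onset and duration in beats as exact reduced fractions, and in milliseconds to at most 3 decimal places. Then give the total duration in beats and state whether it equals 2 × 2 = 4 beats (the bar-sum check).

1) 0.0ms=0b +86.58ms=1/7b
2) 86.58ms=1/7b +86.58ms=1/7b
3) 173.16ms=2/7b +86.58ms=1/7b
4) 259.74ms=3/7b +86.58ms=1/7b
5) 346.32ms=4/7b +86.58ms=1/7b
6) 432.9ms=5/7b +86.58ms=1/7b
7) 519.481ms=6/7b +86.58ms=1/7b
8) 606.061ms=1b +606.061ms=1b
9) 1212.121ms=2b +606.061ms=1b
10) 1818.182ms=3b +606.061ms=1b
Σ=4b of 4 (99bpm 2/4) — PASS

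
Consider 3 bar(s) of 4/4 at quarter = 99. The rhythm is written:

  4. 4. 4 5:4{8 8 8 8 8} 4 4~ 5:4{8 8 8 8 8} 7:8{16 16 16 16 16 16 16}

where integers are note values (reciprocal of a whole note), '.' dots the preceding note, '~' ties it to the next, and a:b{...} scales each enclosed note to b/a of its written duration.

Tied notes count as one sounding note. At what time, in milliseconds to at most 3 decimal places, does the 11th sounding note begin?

1. 0.0ms @ 0 + 909.091ms (3/2)
2. 909.091ms @ 3/2 + 909.091ms (3/2)
3. 1818.182ms @ 3 + 606.061ms (1)
4. 2424.242ms @ 4 + 242.424ms (2/5)
5. 2666.667ms @ 22/5 + 242.424ms (2/5)
6. 2909.091ms @ 24/5 + 242.424ms (2/5)
7. 3151.515ms @ 26/5 + 242.424ms (2/5)
8. 3393.939ms @ 28/5 + 242.424ms (2/5)
9. 3636.364ms @ 6 + 606.061ms (1)
10. 4242.424ms @ 7 + 848.485ms (7/5)
11. 5090.909ms @ 42/5 + 242.424ms (2/5)
12. 5333.333ms @ 44/5 + 242.424ms (2/5)
13. 5575.758ms @ 46/5 + 242.424ms (2/5)
14. 5818.182ms @ 48/5 + 242.424ms (2/5)
15. 6060.606ms @ 10 + 173.16ms (2/7)
16. 6233.766ms @ 72/7 + 173.16ms (2/7)
17. 6406.926ms @ 74/7 + 173.16ms (2/7)
18. 6580.087ms @ 76/7 + 173.16ms (2/7)
19. 6753.247ms @ 78/7 + 173.16ms (2/7)
20. 6926.407ms @ 80/7 + 173.16ms (2/7)
21. 7099.567ms @ 82/7 + 173.16ms (2/7)

note 11 onset = 42/5b = 5090.909ms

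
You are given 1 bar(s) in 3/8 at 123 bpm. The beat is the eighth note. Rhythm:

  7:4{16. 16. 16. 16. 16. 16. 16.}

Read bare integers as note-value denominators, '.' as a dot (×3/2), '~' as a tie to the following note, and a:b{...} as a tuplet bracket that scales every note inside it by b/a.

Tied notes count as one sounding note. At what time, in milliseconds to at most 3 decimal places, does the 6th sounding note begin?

note 6 onset = 15/7b = 1045.296ms

1. 0.0ms @ 0 + 209.059ms (3/7)
2. 209.059ms @ 3/7 + 209.059ms (3/7)
3. 418.118ms @ 6/7 + 209.059ms (3/7)
4. 627.178ms @ 9/7 + 209.059ms (3/7)
5. 836.237ms @ 12/7 + 209.059ms (3/7)
6. 1045.296ms @ 15/7 + 209.059ms (3/7)
7. 1254.355ms @ 18/7 + 209.059ms (3/7)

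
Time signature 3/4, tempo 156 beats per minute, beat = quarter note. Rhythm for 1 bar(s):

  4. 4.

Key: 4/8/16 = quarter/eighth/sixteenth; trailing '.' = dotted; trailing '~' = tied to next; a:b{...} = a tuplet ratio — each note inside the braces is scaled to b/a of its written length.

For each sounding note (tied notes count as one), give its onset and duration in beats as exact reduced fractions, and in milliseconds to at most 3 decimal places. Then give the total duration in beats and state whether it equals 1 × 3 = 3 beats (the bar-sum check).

1) 0.0ms=0b +576.923ms=3/2b
2) 576.923ms=3/2b +576.923ms=3/2b
Σ=3b of 3 (156bpm 3/4) — PASS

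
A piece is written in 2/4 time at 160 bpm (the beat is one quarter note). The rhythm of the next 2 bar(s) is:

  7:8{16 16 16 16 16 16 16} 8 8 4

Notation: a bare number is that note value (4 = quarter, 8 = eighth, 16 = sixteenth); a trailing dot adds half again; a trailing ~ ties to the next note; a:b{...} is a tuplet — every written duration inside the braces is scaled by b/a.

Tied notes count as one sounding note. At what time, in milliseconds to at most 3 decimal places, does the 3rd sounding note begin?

1. 0.0ms @ 0 + 107.143ms (2/7)
2. 107.143ms @ 2/7 + 107.143ms (2/7)
3. 214.286ms @ 4/7 + 107.143ms (2/7)
4. 321.429ms @ 6/7 + 107.143ms (2/7)
5. 428.571ms @ 8/7 + 107.143ms (2/7)
6. 535.714ms @ 10/7 + 107.143ms (2/7)
7. 642.857ms @ 12/7 + 107.143ms (2/7)
8. 750.0ms @ 2 + 187.5ms (1/2)
9. 937.5ms @ 5/2 + 187.5ms (1/2)
10. 1125.0ms @ 3 + 375.0ms (1)

note 3 onset = 4/7b = 214.286ms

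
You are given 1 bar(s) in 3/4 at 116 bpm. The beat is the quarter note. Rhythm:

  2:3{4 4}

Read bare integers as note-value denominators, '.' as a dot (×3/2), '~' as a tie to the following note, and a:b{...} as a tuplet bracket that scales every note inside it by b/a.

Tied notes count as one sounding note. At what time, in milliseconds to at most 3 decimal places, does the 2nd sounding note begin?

1. 0.0ms @ 0 + 775.862ms (3/2)
2. 775.862ms @ 3/2 + 775.862ms (3/2)

note 2 onset = 3/2b = 775.862ms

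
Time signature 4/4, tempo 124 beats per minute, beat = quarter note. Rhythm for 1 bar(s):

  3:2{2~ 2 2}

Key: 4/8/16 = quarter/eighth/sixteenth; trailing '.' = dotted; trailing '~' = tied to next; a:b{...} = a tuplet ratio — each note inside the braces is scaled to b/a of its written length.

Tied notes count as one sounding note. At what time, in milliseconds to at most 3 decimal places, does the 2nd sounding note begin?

note 2 onset = 8/3b = 1290.323ms

1. 0.0ms @ 0 + 1290.323ms (8/3)
2. 1290.323ms @ 8/3 + 645.161ms (4/3)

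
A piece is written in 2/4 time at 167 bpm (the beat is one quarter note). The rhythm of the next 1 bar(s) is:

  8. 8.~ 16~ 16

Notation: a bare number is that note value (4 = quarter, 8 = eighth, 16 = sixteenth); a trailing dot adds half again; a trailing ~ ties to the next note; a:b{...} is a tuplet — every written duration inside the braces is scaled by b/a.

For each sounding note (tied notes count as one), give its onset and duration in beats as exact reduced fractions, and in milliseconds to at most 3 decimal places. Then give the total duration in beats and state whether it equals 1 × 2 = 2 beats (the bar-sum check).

1) 0.0ms=0b +269.461ms=3/4b
2) 269.461ms=3/4b +449.102ms=5/4b
Σ=2b of 2 (167bpm 2/4) — PASS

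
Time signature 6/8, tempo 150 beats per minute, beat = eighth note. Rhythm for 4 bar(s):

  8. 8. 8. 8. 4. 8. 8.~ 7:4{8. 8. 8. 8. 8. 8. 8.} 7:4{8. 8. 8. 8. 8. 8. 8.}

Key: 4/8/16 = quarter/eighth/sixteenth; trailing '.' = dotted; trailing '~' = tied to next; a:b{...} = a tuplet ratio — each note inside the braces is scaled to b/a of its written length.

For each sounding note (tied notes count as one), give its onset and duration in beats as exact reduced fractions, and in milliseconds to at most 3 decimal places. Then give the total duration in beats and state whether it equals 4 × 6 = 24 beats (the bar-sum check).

1) 0.0ms=0b +600.0ms=3/2b
2) 600.0ms=3/2b +600.0ms=3/2b
3) 1200.0ms=3b +600.0ms=3/2b
4) 1800.0ms=9/2b +600.0ms=3/2b
5) 2400.0ms=6b +1200.0ms=3b
6) 3600.0ms=9b +600.0ms=3/2b
7) 4200.0ms=21/2b +942.857ms=33/14b
8) 5142.857ms=90/7b +342.857ms=6/7b
9) 5485.714ms=96/7b +342.857ms=6/7b
10) 5828.571ms=102/7b +342.857ms=6/7b
11) 6171.429ms=108/7b +342.857ms=6/7b
12) 6514.286ms=114/7b +342.857ms=6/7b
13) 6857.143ms=120/7b +342.857ms=6/7b
14) 7200.0ms=18b +342.857ms=6/7b
15) 7542.857ms=132/7b +342.857ms=6/7b
16) 7885.714ms=138/7b +342.857ms=6/7b
17) 8228.571ms=144/7b +342.857ms=6/7b
18) 8571.429ms=150/7b +342.857ms=6/7b
19) 8914.286ms=156/7b +342.857ms=6/7b
20) 9257.143ms=162/7b +342.857ms=6/7b
Σ=24b of 24 (150bpm 6/8) — PASS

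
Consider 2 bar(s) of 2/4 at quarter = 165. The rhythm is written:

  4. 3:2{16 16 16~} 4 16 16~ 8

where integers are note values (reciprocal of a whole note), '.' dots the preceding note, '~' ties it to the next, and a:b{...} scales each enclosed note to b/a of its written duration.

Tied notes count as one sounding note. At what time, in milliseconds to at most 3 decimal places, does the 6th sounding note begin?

1. 0.0ms @ 0 + 545.455ms (3/2)
2. 545.455ms @ 3/2 + 60.606ms (1/6)
3. 606.061ms @ 5/3 + 60.606ms (1/6)
4. 666.667ms @ 11/6 + 424.242ms (7/6)
5. 1090.909ms @ 3 + 90.909ms (1/4)
6. 1181.818ms @ 13/4 + 272.727ms (3/4)

note 6 onset = 13/4b = 1181.818ms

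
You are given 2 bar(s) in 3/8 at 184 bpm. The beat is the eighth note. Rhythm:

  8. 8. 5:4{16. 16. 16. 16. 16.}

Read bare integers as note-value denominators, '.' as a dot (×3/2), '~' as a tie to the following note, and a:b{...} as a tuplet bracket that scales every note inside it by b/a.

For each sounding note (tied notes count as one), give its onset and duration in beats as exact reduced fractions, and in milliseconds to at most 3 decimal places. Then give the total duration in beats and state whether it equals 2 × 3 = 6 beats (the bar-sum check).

1) 0.0ms=0b +489.13ms=3/2b
2) 489.13ms=3/2b +489.13ms=3/2b
3) 978.261ms=3b +195.652ms=3/5b
4) 1173.913ms=18/5b +195.652ms=3/5b
5) 1369.565ms=21/5b +195.652ms=3/5b
6) 1565.217ms=24/5b +195.652ms=3/5b
7) 1760.87ms=27/5b +195.652ms=3/5b
Σ=6b of 6 (184bpm 3/8) — PASS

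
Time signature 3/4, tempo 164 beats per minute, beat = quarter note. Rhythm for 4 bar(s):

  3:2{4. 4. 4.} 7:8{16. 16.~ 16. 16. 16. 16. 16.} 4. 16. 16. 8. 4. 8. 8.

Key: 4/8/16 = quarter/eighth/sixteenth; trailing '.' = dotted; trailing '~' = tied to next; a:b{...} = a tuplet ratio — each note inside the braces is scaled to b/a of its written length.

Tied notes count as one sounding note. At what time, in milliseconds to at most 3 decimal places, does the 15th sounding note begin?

note 15 onset = 21/2b = 3841.463ms

1. 0.0ms @ 0 + 365.854ms (1)
2. 365.854ms @ 1 + 365.854ms (1)
3. 731.707ms @ 2 + 365.854ms (1)
4. 1097.561ms @ 3 + 156.794ms (3/7)
5. 1254.355ms @ 24/7 + 313.589ms (6/7)
6. 1567.944ms @ 30/7 + 156.794ms (3/7)
7. 1724.739ms @ 33/7 + 156.794ms (3/7)
8. 1881.533ms @ 36/7 + 156.794ms (3/7)
9. 2038.328ms @ 39/7 + 156.794ms (3/7)
10. 2195.122ms @ 6 + 548.78ms (3/2)
11. 2743.902ms @ 15/2 + 137.195ms (3/8)
12. 2881.098ms @ 63/8 + 137.195ms (3/8)
13. 3018.293ms @ 33/4 + 274.39ms (3/4)
14. 3292.683ms @ 9 + 548.78ms (3/2)
15. 3841.463ms @ 21/2 + 274.39ms (3/4)
16. 4115.854ms @ 45/4 + 274.39ms (3/4)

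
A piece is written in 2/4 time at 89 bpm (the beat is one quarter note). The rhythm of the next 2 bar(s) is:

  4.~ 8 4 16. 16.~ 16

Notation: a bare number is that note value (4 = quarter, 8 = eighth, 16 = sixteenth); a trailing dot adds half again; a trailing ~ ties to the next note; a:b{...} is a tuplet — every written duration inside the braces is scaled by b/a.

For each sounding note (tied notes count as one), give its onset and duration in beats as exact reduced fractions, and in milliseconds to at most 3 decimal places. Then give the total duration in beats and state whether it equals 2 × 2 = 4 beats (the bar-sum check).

1) 0.0ms=0b +1348.315ms=2b
2) 1348.315ms=2b +674.157ms=1b
3) 2022.472ms=3b +252.809ms=3/8b
4) 2275.281ms=27/8b +421.348ms=5/8b
Σ=4b of 4 (89bpm 2/4) — PASS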